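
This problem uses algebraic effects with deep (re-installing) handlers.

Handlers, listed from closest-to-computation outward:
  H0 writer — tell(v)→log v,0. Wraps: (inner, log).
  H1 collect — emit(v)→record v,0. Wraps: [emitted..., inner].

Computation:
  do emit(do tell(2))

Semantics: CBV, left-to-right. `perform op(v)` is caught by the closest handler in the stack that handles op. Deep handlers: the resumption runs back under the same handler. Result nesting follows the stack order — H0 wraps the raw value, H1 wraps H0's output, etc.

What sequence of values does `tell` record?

Answer: (2)

Evaluation trace:
tell(2) @ H0 ⇒ log+=2
emit(0) @ H1 ⇒ out+=0
H0 returns (0, (2))
H1 returns [0, (0, (2))]
= [0, (0, (2))]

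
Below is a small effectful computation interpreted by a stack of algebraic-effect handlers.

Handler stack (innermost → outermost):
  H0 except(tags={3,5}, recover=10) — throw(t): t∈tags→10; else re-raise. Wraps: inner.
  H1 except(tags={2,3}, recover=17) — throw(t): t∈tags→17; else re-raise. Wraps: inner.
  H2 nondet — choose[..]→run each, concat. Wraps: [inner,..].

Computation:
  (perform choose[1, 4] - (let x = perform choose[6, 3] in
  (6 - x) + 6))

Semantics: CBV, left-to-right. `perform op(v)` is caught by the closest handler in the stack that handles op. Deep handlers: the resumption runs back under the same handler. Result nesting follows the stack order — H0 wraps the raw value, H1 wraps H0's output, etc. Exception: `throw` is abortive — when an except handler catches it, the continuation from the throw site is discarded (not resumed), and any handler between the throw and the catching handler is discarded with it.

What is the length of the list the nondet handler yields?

Answer: 4

Working:
choose[1, 4] @ H2
  branch[0] choose=1:
    choose[6, 3] @ H2
      branch[0] choose=6:
        H0 returns -5
        H1 returns -5
        H2 returns [-5]
      branch[1] choose=3:
        H0 returns -8
        H1 returns -8
        H2 returns [-8]
  branch[1] choose=4:
    choose[6, 3] @ H2
      branch[0] choose=6:
        H0 returns -2
        H1 returns -2
        H2 returns [-2]
      branch[1] choose=3:
        H0 returns -5
        H1 returns -5
        H2 returns [-5]
= [-5, -8, -2, -5]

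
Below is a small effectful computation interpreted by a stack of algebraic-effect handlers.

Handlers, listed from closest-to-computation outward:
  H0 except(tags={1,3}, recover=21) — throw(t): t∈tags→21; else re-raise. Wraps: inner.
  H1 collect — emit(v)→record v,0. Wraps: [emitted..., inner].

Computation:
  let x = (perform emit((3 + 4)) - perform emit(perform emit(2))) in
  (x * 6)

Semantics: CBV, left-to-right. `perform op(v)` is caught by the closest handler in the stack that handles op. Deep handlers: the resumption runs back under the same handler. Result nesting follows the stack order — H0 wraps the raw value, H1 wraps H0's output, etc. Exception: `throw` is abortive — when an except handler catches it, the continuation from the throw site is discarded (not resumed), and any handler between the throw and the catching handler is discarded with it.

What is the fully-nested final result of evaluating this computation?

Step-by-step:
emit(7) @ H1 ⇒ out+=7
emit(2) @ H1 ⇒ out+=2
emit(0) @ H1 ⇒ out+=0
H0 returns 0
H1 returns [7, 2, 0, 0]
= [7, 2, 0, 0]

Answer: [7, 2, 0, 0]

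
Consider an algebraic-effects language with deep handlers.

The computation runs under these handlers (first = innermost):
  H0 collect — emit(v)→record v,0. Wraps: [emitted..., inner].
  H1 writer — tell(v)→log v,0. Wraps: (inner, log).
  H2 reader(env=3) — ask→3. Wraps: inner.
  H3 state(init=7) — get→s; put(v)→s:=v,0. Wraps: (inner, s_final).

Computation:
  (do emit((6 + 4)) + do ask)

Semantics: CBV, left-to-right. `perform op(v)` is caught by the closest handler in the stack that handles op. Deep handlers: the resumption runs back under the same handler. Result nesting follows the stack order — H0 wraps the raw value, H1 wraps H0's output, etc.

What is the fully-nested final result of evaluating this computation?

Answer: (([10, 3], ()), 7)

Evaluation trace:
emit(10) @ H0 ⇒ out+=10
ask @ H2 ⇒ 3
H0 returns [10, 3]
H1 returns ([10, 3], ())
H2 returns ([10, 3], ())
H3 returns (([10, 3], ()), 7)
= (([10, 3], ()), 7)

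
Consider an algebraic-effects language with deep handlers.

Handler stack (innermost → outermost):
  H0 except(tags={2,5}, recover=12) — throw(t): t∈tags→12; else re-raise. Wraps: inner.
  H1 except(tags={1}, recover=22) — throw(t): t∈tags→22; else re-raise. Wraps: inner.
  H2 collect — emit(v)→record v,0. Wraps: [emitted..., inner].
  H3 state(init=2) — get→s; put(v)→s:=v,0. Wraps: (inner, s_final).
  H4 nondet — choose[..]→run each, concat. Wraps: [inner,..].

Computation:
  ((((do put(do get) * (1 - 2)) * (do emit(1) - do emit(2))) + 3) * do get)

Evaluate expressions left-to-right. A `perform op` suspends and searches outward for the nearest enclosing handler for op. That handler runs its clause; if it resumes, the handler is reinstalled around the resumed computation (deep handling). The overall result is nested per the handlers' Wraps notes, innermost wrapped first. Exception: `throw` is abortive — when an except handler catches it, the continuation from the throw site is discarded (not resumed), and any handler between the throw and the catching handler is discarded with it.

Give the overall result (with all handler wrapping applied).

Answer: [([1, 2, 6], 2)]

Working:
get @ H3 ⇒ 2
put(2) @ H3 ⇒ s:=2
emit(1) @ H2 ⇒ out+=1
emit(2) @ H2 ⇒ out+=2
get @ H3 ⇒ 2
H0 returns 6
H1 returns 6
H2 returns [1, 2, 6]
H3 returns ([1, 2, 6], 2)
H4 returns [([1, 2, 6], 2)]
= [([1, 2, 6], 2)]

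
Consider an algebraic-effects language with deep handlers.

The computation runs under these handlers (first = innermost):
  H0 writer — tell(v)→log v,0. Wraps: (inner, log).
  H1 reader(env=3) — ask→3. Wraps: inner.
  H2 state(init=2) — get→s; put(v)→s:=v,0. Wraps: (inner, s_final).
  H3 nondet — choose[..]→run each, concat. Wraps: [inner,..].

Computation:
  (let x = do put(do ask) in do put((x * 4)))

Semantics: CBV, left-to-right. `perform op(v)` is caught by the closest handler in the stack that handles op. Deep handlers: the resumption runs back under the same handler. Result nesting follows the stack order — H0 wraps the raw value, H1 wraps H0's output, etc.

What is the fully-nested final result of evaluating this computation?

Step-by-step:
ask @ H1 ⇒ 3
put(3) @ H2 ⇒ s:=3
put(0) @ H2 ⇒ s:=0
H0 returns (0, ())
H1 returns (0, ())
H2 returns ((0, ()), 0)
H3 returns [((0, ()), 0)]
= [((0, ()), 0)]

Answer: [((0, ()), 0)]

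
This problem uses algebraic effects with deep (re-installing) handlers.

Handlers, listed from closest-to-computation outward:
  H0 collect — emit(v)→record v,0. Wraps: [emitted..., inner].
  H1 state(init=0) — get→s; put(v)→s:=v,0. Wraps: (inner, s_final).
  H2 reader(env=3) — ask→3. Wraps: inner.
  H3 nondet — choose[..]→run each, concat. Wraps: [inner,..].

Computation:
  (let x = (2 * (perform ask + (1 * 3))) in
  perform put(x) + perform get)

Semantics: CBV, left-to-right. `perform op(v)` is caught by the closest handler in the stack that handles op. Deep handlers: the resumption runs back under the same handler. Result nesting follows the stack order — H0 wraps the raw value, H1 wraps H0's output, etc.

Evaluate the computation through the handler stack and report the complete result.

Answer: [([12], 12)]

Evaluation trace:
ask @ H2 ⇒ 3
put(12) @ H1 ⇒ s:=12
get @ H1 ⇒ 12
H0 returns [12]
H1 returns ([12], 12)
H2 returns ([12], 12)
H3 returns [([12], 12)]
= [([12], 12)]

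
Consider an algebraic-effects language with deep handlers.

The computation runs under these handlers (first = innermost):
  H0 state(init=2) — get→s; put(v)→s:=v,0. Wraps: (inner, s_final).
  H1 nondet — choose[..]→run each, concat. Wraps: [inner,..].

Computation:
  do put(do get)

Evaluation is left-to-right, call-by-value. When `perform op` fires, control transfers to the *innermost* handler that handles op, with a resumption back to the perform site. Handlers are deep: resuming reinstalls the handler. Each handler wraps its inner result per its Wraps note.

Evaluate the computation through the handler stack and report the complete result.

Answer: [(0, 2)]

Step-by-step:
get @ H0 ⇒ 2
put(2) @ H0 ⇒ s:=2
H0 returns (0, 2)
H1 returns [(0, 2)]
= [(0, 2)]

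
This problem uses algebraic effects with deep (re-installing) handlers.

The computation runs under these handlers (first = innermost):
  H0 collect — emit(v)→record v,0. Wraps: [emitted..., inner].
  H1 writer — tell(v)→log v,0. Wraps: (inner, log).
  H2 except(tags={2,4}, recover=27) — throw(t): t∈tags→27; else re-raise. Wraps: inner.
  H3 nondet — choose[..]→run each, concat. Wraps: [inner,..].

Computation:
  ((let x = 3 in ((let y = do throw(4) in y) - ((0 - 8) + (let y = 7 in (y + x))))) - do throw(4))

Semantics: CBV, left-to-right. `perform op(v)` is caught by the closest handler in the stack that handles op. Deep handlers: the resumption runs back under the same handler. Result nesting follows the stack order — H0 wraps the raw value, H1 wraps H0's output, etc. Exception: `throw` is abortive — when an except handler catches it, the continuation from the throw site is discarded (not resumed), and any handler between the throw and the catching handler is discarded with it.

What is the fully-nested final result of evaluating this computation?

Working:
throw(4) @ H2 caught ⇒ 27
H3 returns [27]
= [27]

Answer: [27]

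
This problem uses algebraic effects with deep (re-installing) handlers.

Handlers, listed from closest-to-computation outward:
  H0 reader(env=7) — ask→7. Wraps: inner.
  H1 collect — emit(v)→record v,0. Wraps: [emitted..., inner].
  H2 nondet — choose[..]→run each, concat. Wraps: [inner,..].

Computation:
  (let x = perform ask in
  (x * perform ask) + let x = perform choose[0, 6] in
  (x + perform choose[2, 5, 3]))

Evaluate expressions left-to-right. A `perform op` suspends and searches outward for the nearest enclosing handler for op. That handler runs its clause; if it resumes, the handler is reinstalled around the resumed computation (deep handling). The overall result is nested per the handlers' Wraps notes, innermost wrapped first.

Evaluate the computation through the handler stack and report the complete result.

Answer: [[51], [54], [52], [57], [60], [58]]

Step-by-step:
ask @ H0 ⇒ 7
ask @ H0 ⇒ 7
choose[0, 6] @ H2
  branch[0] choose=0:
    choose[2, 5, 3] @ H2
      branch[0] choose=2:
        H0 returns 51
        H1 returns [51]
        H2 returns [[51]]
      branch[1] choose=5:
        H0 returns 54
        H1 returns [54]
        H2 returns [[54]]
      branch[2] choose=3:
        H0 returns 52
        H1 returns [52]
        H2 returns [[52]]
  branch[1] choose=6:
    choose[2, 5, 3] @ H2
      branch[0] choose=2:
        H0 returns 57
        H1 returns [57]
        H2 returns [[57]]
      branch[1] choose=5:
        H0 returns 60
        H1 returns [60]
        H2 returns [[60]]
      branch[2] choose=3:
        H0 returns 58
        H1 returns [58]
        H2 returns [[58]]
= [[51], [54], [52], [57], [60], [58]]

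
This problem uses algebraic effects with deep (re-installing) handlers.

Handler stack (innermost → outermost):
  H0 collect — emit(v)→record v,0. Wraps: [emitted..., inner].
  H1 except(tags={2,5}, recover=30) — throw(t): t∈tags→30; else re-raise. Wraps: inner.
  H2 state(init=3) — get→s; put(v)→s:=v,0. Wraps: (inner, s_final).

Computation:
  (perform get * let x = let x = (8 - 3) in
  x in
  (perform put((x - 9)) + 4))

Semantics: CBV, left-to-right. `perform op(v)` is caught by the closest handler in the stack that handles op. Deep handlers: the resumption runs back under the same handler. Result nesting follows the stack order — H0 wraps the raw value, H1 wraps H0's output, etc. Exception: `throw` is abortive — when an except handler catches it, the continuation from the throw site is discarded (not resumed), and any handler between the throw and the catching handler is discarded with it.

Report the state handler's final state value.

Answer: -4

Step-by-step:
get @ H2 ⇒ 3
put(-4) @ H2 ⇒ s:=-4
H0 returns [12]
H1 returns [12]
H2 returns ([12], -4)
= ([12], -4)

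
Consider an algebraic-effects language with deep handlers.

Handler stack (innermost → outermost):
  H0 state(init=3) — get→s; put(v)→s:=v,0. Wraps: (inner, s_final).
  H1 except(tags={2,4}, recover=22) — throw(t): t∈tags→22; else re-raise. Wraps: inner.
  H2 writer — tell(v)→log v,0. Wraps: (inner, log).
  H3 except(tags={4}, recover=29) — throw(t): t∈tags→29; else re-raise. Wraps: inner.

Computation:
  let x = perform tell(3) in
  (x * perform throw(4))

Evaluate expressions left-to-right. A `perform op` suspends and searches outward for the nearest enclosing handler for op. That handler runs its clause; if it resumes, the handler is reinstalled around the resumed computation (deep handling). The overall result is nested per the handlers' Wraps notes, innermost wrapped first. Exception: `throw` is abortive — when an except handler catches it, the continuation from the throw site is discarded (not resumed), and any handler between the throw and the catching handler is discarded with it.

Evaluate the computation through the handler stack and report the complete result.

Answer: (22, (3))

Working:
tell(3) @ H2 ⇒ log+=3
throw(4) @ H1 caught ⇒ 22
H2 returns (22, (3))
H3 returns (22, (3))
= (22, (3))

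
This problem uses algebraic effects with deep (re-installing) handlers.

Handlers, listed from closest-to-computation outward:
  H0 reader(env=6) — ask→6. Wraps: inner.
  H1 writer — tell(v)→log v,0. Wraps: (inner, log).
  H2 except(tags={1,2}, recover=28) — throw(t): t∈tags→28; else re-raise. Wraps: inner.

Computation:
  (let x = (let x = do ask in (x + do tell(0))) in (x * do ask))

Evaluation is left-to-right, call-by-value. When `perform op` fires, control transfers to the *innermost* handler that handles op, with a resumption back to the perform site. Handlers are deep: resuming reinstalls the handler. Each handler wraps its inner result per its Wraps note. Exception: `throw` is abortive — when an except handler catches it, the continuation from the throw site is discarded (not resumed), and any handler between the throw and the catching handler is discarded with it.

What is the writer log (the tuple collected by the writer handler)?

Evaluation trace:
ask @ H0 ⇒ 6
tell(0) @ H1 ⇒ log+=0
ask @ H0 ⇒ 6
H0 returns 36
H1 returns (36, (0))
H2 returns (36, (0))
= (36, (0))

Answer: (0)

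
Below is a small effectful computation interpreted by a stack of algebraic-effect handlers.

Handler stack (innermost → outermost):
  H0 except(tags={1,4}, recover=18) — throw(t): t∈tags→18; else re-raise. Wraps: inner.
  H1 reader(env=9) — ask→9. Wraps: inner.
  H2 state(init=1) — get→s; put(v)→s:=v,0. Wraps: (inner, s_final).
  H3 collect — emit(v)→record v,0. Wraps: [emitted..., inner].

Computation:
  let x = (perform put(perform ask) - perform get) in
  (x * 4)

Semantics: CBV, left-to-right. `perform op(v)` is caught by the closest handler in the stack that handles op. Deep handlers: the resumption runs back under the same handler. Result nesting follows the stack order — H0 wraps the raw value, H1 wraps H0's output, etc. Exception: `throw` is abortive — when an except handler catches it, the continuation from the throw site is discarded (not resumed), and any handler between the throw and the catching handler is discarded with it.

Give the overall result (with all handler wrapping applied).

Step-by-step:
ask @ H1 ⇒ 9
put(9) @ H2 ⇒ s:=9
get @ H2 ⇒ 9
H0 returns -36
H1 returns -36
H2 returns (-36, 9)
H3 returns [(-36, 9)]
= [(-36, 9)]

Answer: [(-36, 9)]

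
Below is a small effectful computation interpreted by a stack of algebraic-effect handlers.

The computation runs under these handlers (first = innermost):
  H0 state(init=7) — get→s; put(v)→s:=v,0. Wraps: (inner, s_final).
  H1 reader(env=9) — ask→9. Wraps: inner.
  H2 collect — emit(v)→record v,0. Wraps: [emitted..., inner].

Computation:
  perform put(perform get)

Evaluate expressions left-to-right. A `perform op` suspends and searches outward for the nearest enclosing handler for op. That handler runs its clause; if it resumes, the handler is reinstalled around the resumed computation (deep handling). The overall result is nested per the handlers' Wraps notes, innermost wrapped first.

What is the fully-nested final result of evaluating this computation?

Answer: [(0, 7)]

Working:
get @ H0 ⇒ 7
put(7) @ H0 ⇒ s:=7
H0 returns (0, 7)
H1 returns (0, 7)
H2 returns [(0, 7)]
= [(0, 7)]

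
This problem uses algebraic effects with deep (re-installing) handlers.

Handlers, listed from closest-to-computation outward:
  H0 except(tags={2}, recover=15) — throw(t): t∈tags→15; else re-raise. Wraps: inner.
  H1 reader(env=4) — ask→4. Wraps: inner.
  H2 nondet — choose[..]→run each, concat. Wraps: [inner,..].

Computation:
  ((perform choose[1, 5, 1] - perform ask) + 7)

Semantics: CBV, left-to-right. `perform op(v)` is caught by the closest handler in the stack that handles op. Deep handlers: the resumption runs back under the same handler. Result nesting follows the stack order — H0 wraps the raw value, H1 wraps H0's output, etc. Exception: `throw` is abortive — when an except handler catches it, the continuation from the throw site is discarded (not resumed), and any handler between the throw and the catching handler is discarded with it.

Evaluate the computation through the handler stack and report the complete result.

Answer: [4, 8, 4]

Step-by-step:
choose[1, 5, 1] @ H2
  branch[0] choose=1:
    ask @ H1 ⇒ 4
    H0 returns 4
    H1 returns 4
    H2 returns [4]
  branch[1] choose=5:
    ask @ H1 ⇒ 4
    H0 returns 8
    H1 returns 8
    H2 returns [8]
  branch[2] choose=1:
    ask @ H1 ⇒ 4
    H0 returns 4
    H1 returns 4
    H2 returns [4]
= [4, 8, 4]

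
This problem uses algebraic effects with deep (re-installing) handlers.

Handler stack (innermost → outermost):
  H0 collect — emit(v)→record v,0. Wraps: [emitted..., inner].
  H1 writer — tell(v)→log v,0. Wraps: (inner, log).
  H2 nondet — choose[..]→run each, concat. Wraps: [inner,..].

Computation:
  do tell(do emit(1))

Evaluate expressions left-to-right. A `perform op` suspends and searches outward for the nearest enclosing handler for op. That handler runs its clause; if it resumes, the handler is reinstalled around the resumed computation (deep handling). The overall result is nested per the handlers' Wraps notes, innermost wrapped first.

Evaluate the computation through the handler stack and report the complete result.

Answer: [([1, 0], (0))]

Evaluation trace:
emit(1) @ H0 ⇒ out+=1
tell(0) @ H1 ⇒ log+=0
H0 returns [1, 0]
H1 returns ([1, 0], (0))
H2 returns [([1, 0], (0))]
= [([1, 0], (0))]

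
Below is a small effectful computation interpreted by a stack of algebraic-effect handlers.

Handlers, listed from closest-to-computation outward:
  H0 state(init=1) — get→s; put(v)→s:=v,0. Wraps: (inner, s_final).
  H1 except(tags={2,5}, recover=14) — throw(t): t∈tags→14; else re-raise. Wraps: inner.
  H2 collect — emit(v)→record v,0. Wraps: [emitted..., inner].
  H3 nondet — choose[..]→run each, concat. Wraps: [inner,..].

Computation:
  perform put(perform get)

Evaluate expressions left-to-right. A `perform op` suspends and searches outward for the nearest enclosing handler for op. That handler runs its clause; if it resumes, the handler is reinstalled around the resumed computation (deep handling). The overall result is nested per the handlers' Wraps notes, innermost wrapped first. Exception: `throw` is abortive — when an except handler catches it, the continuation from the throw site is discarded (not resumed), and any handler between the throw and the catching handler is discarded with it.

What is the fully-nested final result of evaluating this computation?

Evaluation trace:
get @ H0 ⇒ 1
put(1) @ H0 ⇒ s:=1
H0 returns (0, 1)
H1 returns (0, 1)
H2 returns [(0, 1)]
H3 returns [[(0, 1)]]
= [[(0, 1)]]

Answer: [[(0, 1)]]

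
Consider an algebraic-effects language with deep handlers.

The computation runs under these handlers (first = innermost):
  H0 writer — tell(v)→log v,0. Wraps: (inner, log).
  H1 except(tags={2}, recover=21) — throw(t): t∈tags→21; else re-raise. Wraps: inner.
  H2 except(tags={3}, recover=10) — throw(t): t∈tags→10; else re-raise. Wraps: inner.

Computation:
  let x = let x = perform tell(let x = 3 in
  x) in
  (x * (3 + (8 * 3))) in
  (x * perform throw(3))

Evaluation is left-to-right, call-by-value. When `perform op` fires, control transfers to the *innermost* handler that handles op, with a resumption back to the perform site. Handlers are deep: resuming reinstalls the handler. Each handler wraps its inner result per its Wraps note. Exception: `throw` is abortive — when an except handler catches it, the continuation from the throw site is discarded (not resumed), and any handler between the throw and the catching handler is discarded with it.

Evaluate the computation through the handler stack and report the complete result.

Answer: 10

Step-by-step:
tell(3) @ H0 ⇒ log+=3
throw(3) @ H1 re-raised
throw(3) @ H2 caught ⇒ 10
= 10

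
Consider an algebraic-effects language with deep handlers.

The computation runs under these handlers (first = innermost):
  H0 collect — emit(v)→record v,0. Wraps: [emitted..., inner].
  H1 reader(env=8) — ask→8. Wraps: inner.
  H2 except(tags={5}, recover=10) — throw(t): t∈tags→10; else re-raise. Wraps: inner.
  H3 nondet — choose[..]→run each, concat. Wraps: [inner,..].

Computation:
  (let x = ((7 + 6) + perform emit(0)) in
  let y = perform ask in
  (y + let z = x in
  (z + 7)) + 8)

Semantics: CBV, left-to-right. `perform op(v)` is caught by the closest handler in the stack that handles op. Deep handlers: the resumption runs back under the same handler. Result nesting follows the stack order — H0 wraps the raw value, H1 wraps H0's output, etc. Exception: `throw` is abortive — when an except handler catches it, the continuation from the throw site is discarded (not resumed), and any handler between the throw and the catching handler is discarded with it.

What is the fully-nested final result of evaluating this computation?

Answer: [[0, 36]]

Evaluation trace:
emit(0) @ H0 ⇒ out+=0
ask @ H1 ⇒ 8
H0 returns [0, 36]
H1 returns [0, 36]
H2 returns [0, 36]
H3 returns [[0, 36]]
= [[0, 36]]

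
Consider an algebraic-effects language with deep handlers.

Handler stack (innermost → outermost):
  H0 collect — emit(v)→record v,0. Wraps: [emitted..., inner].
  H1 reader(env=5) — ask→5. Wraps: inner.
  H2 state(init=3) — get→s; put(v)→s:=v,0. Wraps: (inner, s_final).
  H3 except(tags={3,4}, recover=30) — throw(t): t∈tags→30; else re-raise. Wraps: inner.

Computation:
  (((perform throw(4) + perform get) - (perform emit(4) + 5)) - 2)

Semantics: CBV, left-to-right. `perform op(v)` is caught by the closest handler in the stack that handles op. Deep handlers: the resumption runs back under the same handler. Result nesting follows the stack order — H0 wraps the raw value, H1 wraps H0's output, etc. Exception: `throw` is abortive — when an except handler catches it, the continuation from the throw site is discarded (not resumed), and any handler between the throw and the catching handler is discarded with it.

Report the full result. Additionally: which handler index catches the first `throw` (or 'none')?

Evaluation trace:
throw(4) @ H3 caught ⇒ 30
= 30

Answer: 30 ; first throw caught by: H3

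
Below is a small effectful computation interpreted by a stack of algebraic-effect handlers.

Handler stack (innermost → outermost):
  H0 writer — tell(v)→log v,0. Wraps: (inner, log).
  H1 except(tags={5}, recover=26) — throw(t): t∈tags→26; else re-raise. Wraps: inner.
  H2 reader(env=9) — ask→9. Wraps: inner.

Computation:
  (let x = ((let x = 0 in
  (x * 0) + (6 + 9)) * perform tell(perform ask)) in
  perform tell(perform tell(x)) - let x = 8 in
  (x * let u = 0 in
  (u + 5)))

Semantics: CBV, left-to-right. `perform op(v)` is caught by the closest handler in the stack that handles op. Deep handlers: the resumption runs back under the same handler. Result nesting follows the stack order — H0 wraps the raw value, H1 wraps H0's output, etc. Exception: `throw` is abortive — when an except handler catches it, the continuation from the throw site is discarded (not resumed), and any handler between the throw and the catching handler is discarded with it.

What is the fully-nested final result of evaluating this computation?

Answer: (-40, (9, 0, 0))

Evaluation trace:
ask @ H2 ⇒ 9
tell(9) @ H0 ⇒ log+=9
tell(0) @ H0 ⇒ log+=0
tell(0) @ H0 ⇒ log+=0
H0 returns (-40, (9, 0, 0))
H1 returns (-40, (9, 0, 0))
H2 returns (-40, (9, 0, 0))
= (-40, (9, 0, 0))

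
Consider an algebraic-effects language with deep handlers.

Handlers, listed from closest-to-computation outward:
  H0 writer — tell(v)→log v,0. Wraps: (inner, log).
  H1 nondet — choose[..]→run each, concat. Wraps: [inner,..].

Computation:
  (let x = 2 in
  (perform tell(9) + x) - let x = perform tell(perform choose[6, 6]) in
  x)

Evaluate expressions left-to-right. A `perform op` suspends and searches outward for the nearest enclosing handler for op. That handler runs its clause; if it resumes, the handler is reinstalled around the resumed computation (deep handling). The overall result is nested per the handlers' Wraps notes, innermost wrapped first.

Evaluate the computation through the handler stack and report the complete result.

Answer: [(2, (9, 6)), (2, (9, 6))]

Step-by-step:
tell(9) @ H0 ⇒ log+=9
choose[6, 6] @ H1
  branch[0] choose=6:
    tell(6) @ H0 ⇒ log+=6
    H0 returns (2, (9, 6))
    H1 returns [(2, (9, 6))]
  branch[1] choose=6:
    tell(6) @ H0 ⇒ log+=6
    H0 returns (2, (9, 6))
    H1 returns [(2, (9, 6))]
= [(2, (9, 6)), (2, (9, 6))]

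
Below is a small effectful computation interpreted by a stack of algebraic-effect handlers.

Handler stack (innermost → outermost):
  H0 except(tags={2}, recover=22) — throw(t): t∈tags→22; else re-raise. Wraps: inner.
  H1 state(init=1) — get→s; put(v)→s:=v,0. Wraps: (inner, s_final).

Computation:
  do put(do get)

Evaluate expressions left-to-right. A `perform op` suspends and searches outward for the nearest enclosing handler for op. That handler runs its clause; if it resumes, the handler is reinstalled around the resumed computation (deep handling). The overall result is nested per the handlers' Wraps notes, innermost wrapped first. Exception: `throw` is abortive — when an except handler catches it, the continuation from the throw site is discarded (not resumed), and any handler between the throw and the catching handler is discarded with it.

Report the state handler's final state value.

Answer: 1

Evaluation trace:
get @ H1 ⇒ 1
put(1) @ H1 ⇒ s:=1
H0 returns 0
H1 returns (0, 1)
= (0, 1)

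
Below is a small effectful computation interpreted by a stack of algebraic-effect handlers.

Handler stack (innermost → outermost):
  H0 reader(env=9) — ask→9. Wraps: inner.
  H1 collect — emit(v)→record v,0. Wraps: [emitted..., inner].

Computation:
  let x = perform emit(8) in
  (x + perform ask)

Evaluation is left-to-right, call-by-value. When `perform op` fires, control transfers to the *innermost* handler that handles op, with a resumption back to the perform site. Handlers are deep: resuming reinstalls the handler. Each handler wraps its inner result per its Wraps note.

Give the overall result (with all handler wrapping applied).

Answer: [8, 9]

Step-by-step:
emit(8) @ H1 ⇒ out+=8
ask @ H0 ⇒ 9
H0 returns 9
H1 returns [8, 9]
= [8, 9]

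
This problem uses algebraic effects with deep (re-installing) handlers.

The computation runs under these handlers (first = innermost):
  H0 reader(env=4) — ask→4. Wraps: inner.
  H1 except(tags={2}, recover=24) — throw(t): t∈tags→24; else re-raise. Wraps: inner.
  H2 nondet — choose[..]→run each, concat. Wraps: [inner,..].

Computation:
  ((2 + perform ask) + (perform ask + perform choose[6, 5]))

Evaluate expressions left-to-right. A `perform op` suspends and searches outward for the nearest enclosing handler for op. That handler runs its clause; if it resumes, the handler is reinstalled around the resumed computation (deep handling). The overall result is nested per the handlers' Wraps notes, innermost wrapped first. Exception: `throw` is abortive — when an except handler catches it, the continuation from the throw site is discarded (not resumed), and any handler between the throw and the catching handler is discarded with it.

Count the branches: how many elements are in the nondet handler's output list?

Answer: 2

Step-by-step:
ask @ H0 ⇒ 4
ask @ H0 ⇒ 4
choose[6, 5] @ H2
  branch[0] choose=6:
    H0 returns 16
    H1 returns 16
    H2 returns [16]
  branch[1] choose=5:
    H0 returns 15
    H1 returns 15
    H2 returns [15]
= [16, 15]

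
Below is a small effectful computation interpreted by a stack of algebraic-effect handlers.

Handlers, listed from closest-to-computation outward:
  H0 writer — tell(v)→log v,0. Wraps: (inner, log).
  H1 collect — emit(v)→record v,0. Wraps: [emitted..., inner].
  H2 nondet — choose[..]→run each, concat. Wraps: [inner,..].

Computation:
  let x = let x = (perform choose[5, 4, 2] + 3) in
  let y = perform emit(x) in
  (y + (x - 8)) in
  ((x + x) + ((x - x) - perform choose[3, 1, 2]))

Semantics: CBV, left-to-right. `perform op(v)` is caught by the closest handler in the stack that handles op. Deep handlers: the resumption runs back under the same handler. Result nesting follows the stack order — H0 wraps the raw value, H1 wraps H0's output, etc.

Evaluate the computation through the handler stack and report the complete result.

Evaluation trace:
choose[5, 4, 2] @ H2
  branch[0] choose=5:
    emit(8) @ H1 ⇒ out+=8
    choose[3, 1, 2] @ H2
      branch[0] choose=3:
        H0 returns (-3, ())
        H1 returns [8, (-3, ())]
        H2 returns [[8, (-3, ())]]
      branch[1] choose=1:
        H0 returns (-1, ())
        H1 returns [8, (-1, ())]
        H2 returns [[8, (-1, ())]]
      branch[2] choose=2:
        H0 returns (-2, ())
        H1 returns [8, (-2, ())]
        H2 returns [[8, (-2, ())]]
  branch[1] choose=4:
    emit(7) @ H1 ⇒ out+=7
    choose[3, 1, 2] @ H2
      branch[0] choose=3:
        H0 returns (-5, ())
        H1 returns [7, (-5, ())]
        H2 returns [[7, (-5, ())]]
      branch[1] choose=1:
        H0 returns (-3, ())
        H1 returns [7, (-3, ())]
        H2 returns [[7, (-3, ())]]
      branch[2] choose=2:
        H0 returns (-4, ())
        H1 returns [7, (-4, ())]
        H2 returns [[7, (-4, ())]]
  branch[2] choose=2:
    emit(5) @ H1 ⇒ out+=5
    choose[3, 1, 2] @ H2
      branch[0] choose=3:
        H0 returns (-9, ())
        H1 returns [5, (-9, ())]
        H2 returns [[5, (-9, ())]]
      branch[1] choose=1:
        H0 returns (-7, ())
        H1 returns [5, (-7, ())]
        H2 returns [[5, (-7, ())]]
      branch[2] choose=2:
        H0 returns (-8, ())
        H1 returns [5, (-8, ())]
        H2 returns [[5, (-8, ())]]
= [[8, (-3, ())], [8, (-1, ())], [8, (-2, ())], [7, (-5, ())], [7, (-3, ())], [7, (-4, ())], [5, (-9, ())], [5, (-7, ())], [5, (-8, ())]]

Answer: [[8, (-3, ())], [8, (-1, ())], [8, (-2, ())], [7, (-5, ())], [7, (-3, ())], [7, (-4, ())], [5, (-9, ())], [5, (-7, ())], [5, (-8, ())]]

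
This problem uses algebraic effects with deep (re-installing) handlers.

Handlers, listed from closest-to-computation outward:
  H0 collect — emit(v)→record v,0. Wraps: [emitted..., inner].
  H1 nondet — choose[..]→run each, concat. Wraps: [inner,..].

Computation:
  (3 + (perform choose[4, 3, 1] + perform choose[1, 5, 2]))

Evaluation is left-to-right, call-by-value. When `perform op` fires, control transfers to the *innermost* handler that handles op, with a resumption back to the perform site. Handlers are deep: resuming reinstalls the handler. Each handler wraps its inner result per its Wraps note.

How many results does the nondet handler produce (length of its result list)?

Answer: 9

Evaluation trace:
choose[4, 3, 1] @ H1
  branch[0] choose=4:
    choose[1, 5, 2] @ H1
      branch[0] choose=1:
        H0 returns [8]
        H1 returns [[8]]
      branch[1] choose=5:
        H0 returns [12]
        H1 returns [[12]]
      branch[2] choose=2:
        H0 returns [9]
        H1 returns [[9]]
  branch[1] choose=3:
    choose[1, 5, 2] @ H1
      branch[0] choose=1:
        H0 returns [7]
        H1 returns [[7]]
      branch[1] choose=5:
        H0 returns [11]
        H1 returns [[11]]
      branch[2] choose=2:
        H0 returns [8]
        H1 returns [[8]]
  branch[2] choose=1:
    choose[1, 5, 2] @ H1
      branch[0] choose=1:
        H0 returns [5]
        H1 returns [[5]]
      branch[1] choose=5:
        H0 returns [9]
        H1 returns [[9]]
      branch[2] choose=2:
        H0 returns [6]
        H1 returns [[6]]
= [[8], [12], [9], [7], [11], [8], [5], [9], [6]]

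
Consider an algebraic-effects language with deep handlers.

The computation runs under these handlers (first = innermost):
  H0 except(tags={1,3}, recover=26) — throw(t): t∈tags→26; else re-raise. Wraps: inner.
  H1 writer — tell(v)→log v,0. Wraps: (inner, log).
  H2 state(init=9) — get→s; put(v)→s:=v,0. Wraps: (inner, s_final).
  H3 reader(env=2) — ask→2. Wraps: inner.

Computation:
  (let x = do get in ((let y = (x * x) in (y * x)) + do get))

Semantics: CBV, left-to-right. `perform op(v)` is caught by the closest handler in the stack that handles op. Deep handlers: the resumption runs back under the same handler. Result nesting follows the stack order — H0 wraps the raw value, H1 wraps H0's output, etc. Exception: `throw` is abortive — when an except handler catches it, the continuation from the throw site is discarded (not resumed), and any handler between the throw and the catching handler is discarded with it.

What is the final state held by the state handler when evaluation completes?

Answer: 9

Step-by-step:
get @ H2 ⇒ 9
get @ H2 ⇒ 9
H0 returns 738
H1 returns (738, ())
H2 returns ((738, ()), 9)
H3 returns ((738, ()), 9)
= ((738, ()), 9)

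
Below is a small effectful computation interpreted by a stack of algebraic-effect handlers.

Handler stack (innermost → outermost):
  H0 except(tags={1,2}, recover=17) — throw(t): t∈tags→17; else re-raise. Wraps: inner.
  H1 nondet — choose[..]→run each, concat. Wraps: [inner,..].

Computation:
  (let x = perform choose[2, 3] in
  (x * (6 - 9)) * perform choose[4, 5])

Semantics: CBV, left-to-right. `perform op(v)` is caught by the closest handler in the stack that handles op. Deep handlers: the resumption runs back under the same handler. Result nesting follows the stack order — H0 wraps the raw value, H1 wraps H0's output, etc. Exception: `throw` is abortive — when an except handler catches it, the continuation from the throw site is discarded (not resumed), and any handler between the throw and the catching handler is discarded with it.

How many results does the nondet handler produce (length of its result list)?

Answer: 4

Evaluation trace:
choose[2, 3] @ H1
  branch[0] choose=2:
    choose[4, 5] @ H1
      branch[0] choose=4:
        H0 returns -24
        H1 returns [-24]
      branch[1] choose=5:
        H0 returns -30
        H1 returns [-30]
  branch[1] choose=3:
    choose[4, 5] @ H1
      branch[0] choose=4:
        H0 returns -36
        H1 returns [-36]
      branch[1] choose=5:
        H0 returns -45
        H1 returns [-45]
= [-24, -30, -36, -45]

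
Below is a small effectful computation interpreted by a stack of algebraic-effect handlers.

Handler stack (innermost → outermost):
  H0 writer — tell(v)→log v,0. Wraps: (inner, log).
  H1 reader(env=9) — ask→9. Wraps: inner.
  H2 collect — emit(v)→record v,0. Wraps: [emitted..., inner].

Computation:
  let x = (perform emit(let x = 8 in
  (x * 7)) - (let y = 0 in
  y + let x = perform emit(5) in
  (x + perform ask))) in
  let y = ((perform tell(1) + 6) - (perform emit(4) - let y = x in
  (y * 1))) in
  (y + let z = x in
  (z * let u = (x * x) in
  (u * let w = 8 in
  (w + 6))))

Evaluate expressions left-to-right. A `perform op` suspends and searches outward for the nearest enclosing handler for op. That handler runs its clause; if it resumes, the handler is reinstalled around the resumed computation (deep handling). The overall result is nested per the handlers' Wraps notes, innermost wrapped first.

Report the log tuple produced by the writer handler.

Working:
emit(56) @ H2 ⇒ out+=56
emit(5) @ H2 ⇒ out+=5
ask @ H1 ⇒ 9
tell(1) @ H0 ⇒ log+=1
emit(4) @ H2 ⇒ out+=4
H0 returns (-10209, (1))
H1 returns (-10209, (1))
H2 returns [56, 5, 4, (-10209, (1))]
= [56, 5, 4, (-10209, (1))]

Answer: (1)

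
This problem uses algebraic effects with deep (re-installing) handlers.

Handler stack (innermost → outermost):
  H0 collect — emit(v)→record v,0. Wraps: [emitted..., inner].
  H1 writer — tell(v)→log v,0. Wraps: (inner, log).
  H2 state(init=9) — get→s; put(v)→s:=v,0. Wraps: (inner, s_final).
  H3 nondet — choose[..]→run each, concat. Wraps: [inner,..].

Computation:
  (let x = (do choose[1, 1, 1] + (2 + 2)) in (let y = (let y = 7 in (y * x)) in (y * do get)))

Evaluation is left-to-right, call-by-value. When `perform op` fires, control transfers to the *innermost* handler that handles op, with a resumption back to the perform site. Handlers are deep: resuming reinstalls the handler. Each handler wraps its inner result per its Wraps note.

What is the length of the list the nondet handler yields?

Step-by-step:
choose[1, 1, 1] @ H3
  branch[0] choose=1:
    get @ H2 ⇒ 9
    H0 returns [315]
    H1 returns ([315], ())
    H2 returns (([315], ()), 9)
    H3 returns [(([315], ()), 9)]
  branch[1] choose=1:
    get @ H2 ⇒ 9
    H0 returns [315]
    H1 returns ([315], ())
    H2 returns (([315], ()), 9)
    H3 returns [(([315], ()), 9)]
  branch[2] choose=1:
    get @ H2 ⇒ 9
    H0 returns [315]
    H1 returns ([315], ())
    H2 returns (([315], ()), 9)
    H3 returns [(([315], ()), 9)]
= [(([315], ()), 9), (([315], ()), 9), (([315], ()), 9)]

Answer: 3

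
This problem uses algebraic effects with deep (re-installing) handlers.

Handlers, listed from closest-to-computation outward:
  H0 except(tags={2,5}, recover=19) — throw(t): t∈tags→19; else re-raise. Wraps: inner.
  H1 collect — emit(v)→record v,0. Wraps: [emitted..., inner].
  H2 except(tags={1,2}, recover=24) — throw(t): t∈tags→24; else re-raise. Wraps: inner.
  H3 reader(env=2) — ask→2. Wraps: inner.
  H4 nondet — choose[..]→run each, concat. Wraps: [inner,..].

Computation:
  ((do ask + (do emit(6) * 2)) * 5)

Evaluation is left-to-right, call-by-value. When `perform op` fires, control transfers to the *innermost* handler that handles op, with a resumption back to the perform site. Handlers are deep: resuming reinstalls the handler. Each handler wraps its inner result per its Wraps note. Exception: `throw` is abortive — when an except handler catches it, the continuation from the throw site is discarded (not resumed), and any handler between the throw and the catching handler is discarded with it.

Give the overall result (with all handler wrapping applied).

Answer: [[6, 10]]

Working:
ask @ H3 ⇒ 2
emit(6) @ H1 ⇒ out+=6
H0 returns 10
H1 returns [6, 10]
H2 returns [6, 10]
H3 returns [6, 10]
H4 returns [[6, 10]]
= [[6, 10]]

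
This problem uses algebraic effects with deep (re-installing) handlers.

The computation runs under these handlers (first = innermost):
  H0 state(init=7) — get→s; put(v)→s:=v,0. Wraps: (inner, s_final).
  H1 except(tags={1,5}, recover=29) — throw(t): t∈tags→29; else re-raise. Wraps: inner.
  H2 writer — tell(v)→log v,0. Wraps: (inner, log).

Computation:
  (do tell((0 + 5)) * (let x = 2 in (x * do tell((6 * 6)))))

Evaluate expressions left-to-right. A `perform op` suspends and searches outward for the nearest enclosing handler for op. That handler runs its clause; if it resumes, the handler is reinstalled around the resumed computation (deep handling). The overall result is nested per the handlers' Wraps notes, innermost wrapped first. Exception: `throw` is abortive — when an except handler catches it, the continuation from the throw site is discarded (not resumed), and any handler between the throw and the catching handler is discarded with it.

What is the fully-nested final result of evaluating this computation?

Answer: ((0, 7), (5, 36))

Working:
tell(5) @ H2 ⇒ log+=5
tell(36) @ H2 ⇒ log+=36
H0 returns (0, 7)
H1 returns (0, 7)
H2 returns ((0, 7), (5, 36))
= ((0, 7), (5, 36))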